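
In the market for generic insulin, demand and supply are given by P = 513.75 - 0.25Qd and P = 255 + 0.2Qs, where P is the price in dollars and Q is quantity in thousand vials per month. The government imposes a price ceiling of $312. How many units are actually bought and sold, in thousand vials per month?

Rearranging demand gives Qd = 2055 - 4P; rearranging supply gives Qs = 5P - 1275. Equilibrium: 2055 - 4P = 5P - 1275, so 3330 = 9P and P* = 370, Q* = 575.
Since 312 < 370, the ceiling is binding.
At P = 312: Qd = 2055 - 4·312 = 807 and Qs = 5·312 - 1275 = 285.
The quantity actually transacted is the short side, supply: 285.

285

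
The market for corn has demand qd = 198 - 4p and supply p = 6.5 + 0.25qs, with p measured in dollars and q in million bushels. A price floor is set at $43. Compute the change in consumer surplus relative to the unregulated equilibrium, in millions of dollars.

Rearranging supply gives qs = 4p - 26. Setting quantity demanded equal to quantity supplied, 198 - 4p = 4p - 26, gives p* = 28 and q* = 86.
The floor of 43 is above the equilibrium price 28, so it binds.
At p = 43: qd = 198 - 4·43 = 26 and qs = 4·43 - 26 = 146.
Consumer surplus without the control is ½ · (49.5 - 28) · 86 = 924.5.
With the floor, consumers buy 26 units at 43, so CS = ½ · (49.5 - 43) · 26 = 84.5.
Change in consumer surplus = 84.5 - 924.5 = -840.

-840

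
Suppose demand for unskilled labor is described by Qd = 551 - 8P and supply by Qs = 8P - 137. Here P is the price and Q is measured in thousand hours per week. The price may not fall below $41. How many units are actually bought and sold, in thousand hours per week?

207

Equilibrium: 551 - 8P = 8P - 137, so 688 = 16P and P* = 43, Q* = 207.
Since 41 is below P* = 43, the floor does not bind and the free-market outcome prevails.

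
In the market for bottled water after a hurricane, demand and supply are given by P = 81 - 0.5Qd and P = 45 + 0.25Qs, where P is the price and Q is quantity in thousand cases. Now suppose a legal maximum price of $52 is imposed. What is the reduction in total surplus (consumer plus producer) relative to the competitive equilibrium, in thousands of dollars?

Rearranging demand gives Qd = 162 - 2P; rearranging supply gives Qs = 4P - 180. In a free market, 162 - 2P = 4P - 180 gives the equilibrium P* = 57, Q* = 48.
Since 52 < 57, the ceiling is binding.
At P = 52: Qd = 162 - 2·52 = 58 and Qs = 4·52 - 180 = 28.
Quantity traded falls to 28. At Q = 28 the demand price is (162 - 28)/2 = 67 and the supply price is (180 + 28)/4 = 52.
Deadweight loss = ½ · (67 - 52) · (48 - 28) = ½ · 15 · 20 = 150.

150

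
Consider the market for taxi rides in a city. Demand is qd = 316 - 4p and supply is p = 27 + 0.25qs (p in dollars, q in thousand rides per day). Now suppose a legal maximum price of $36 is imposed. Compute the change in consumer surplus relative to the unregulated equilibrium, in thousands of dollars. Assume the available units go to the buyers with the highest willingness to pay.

34

Rearranging supply gives qs = 4p - 108. In a free market, 316 - 4p = 4p - 108 gives the equilibrium p* = 53, q* = 104.
The ceiling of 36 is below the equilibrium price 53, so it binds.
At p = 36: qd = 316 - 4·36 = 172 and qs = 4·36 - 108 = 36.
Consumer surplus without the control is ½ · (79 - 53) · 104 = 1352.
With the ceiling, 36 units are sold at 36 (assume they go to the highest-value buyers). The demand price at q = 36 is 70, so CS = ½ · [(79 - 36) + (70 - 36)] · 36 = 1386.
Change in consumer surplus = 1386 - 1352 = 34.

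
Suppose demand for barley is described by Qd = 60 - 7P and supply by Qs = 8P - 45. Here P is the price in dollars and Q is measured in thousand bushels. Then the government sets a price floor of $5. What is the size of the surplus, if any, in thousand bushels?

Setting quantity demanded equal to quantity supplied, 60 - 7P = 8P - 45, gives P* = 7 and Q* = 11.
The floor of 5 is below the equilibrium price 7, so it is not binding; the market clears at P* = 7, Q* = 11.
Since the control does not bind, there is no surplus.

0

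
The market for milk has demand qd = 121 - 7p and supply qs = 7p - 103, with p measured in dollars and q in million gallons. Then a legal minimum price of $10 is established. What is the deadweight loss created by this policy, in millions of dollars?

0

In a free market, 121 - 7p = 7p - 103 gives the equilibrium p* = 16, q* = 9.
The floor of 10 is below the equilibrium price 16, so it is not binding; the market clears at p* = 16, q* = 9.
Since the control does not bind, no trades are prevented and deadweight loss is zero.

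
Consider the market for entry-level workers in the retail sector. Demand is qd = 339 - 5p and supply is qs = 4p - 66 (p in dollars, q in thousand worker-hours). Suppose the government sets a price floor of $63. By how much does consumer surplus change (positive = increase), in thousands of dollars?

-1242

Setting quantity demanded equal to quantity supplied, 339 - 5p = 4p - 66, gives p* = 45 and q* = 114.
Because the floor (63) lies above the market-clearing price, it is binding.
At p = 63: qd = 339 - 5·63 = 24 and qs = 4·63 - 66 = 186.
Consumer surplus without the control is ½ · (67.8 - 45) · 114 = 1299.6.
With the floor, consumers buy 24 units at 63, so CS = ½ · (67.8 - 63) · 24 = 57.6.
Change in consumer surplus = 57.6 - 1299.6 = -1242.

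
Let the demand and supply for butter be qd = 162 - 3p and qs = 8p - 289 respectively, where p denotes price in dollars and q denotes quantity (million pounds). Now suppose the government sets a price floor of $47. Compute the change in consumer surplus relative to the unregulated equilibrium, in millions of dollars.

In a free market, 162 - 3p = 8p - 289 gives the equilibrium p* = 41, q* = 39.
Because the floor (47) lies above the market-clearing price, it is binding.
At p = 47: qd = 162 - 3·47 = 21 and qs = 8·47 - 289 = 87.
Consumer surplus without the control is ½ · (54 - 41) · 39 = 253.5.
With the floor, consumers buy 21 units at 47, so CS = ½ · (54 - 47) · 21 = 73.5.
Change in consumer surplus = 73.5 - 253.5 = -180.

-180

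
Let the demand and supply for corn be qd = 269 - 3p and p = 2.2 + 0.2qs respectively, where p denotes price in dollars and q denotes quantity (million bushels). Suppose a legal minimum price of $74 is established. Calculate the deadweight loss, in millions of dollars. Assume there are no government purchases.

Rearranging supply gives qs = 5p - 11. In a free market, 269 - 3p = 5p - 11 gives the equilibrium p* = 35, q* = 164.
The floor of 74 is above the equilibrium price 35, so it binds.
At p = 74: qd = 269 - 3·74 = 47 and qs = 5·74 - 11 = 359.
Quantity traded falls to 47. At q = 47 the demand price is (269 - 47)/3 = 74 and the supply price is (11 + 47)/5 = 11.6.
Deadweight loss = ½ · (74 - 11.6) · (164 - 47) = ½ · 62.4 · 117 = 3650.4.

3650.4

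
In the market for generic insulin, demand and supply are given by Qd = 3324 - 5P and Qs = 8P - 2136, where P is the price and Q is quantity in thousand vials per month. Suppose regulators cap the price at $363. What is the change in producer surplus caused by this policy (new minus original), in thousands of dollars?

Without the control the market clears where 3324 - 5P = 8P - 2136, i.e. P* = 420 and Q* = 1224.
Because the ceiling (363) lies below the market-clearing price, it is binding.
At P = 363: Qd = 3324 - 5·363 = 1509 and Qs = 8·363 - 2136 = 768.
Producer surplus without the control is ½ · (420 - 267) · 1224 = 93636.
With the ceiling, producers sell 768 units at 363, so PS = ½ · (363 - 267) · 768 = 36864.
Change in producer surplus = 36864 - 93636 = -56772.

-56772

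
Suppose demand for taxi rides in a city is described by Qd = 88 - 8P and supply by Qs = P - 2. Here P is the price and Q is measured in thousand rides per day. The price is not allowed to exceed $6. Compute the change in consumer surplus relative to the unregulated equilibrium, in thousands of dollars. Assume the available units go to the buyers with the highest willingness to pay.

15

Without the control the market clears where 88 - 8P = P - 2, i.e. P* = 10 and Q* = 8.
The ceiling of 6 is below the equilibrium price 10, so it binds.
At P = 6: Qd = 88 - 8·6 = 40 and Qs = 6 - 2 = 4.
Consumer surplus without the control is ½ · (11 - 10) · 8 = 4.
With the ceiling, 4 units are sold at 6 (assume they go to the highest-value buyers). The demand price at Q = 4 is 10.5, so CS = ½ · [(11 - 6) + (10.5 - 6)] · 4 = 19.
Change in consumer surplus = 19 - 4 = 15.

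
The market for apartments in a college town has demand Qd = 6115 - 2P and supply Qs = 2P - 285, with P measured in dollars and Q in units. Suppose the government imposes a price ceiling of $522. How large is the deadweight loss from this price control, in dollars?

Setting quantity demanded equal to quantity supplied, 6115 - 2P = 2P - 285, gives P* = 1600 and Q* = 2915.
The ceiling of 522 is below the equilibrium price 1600, so it binds.
At P = 522: Qd = 6115 - 2·522 = 5071 and Qs = 2·522 - 285 = 759.
Quantity traded falls to 759. At Q = 759 the demand price is (6115 - 759)/2 = 2678 and the supply price is (285 + 759)/2 = 522.
Deadweight loss = ½ · (2678 - 522) · (2915 - 759) = ½ · 2156 · 2156 = 2324168.

2324168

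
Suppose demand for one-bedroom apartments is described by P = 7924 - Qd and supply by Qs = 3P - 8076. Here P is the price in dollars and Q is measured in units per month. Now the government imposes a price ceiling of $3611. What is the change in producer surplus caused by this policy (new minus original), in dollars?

Rearranging demand gives Qd = 7924 - P. In a free market, 7924 - P = 3P - 8076 gives the equilibrium P* = 4000, Q* = 3924.
Since 3611 < 4000, the ceiling is binding.
At P = 3611: Qd = 7924 - 3611 = 4313 and Qs = 3·3611 - 8076 = 2757.
Producer surplus without the control is ½ · (4000 - 2692) · 3924 = 2566296.
With the ceiling, producers sell 2757 units at 3611, so PS = ½ · (3611 - 2692) · 2757 = 1266841.5.
Change in producer surplus = 1266841.5 - 2566296 = -1299454.5.

-1299454.5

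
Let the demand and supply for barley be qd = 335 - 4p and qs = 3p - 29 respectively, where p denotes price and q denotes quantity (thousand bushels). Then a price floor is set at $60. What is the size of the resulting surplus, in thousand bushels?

56

Equilibrium: 335 - 4p = 3p - 29, so 364 = 7p and p* = 52, q* = 127.
The floor of 60 is above the equilibrium price 52, so it binds.
At p = 60: qd = 335 - 4·60 = 95 and qs = 3·60 - 29 = 151.
Surplus = qs - qd = 151 - 95 = 56.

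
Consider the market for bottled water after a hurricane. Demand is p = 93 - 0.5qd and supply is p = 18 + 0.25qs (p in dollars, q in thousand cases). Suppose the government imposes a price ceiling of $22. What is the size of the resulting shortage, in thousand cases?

126

Rearranging demand gives qd = 186 - 2p; rearranging supply gives qs = 4p - 72. In a free market, 186 - 2p = 4p - 72 gives the equilibrium p* = 43, q* = 100.
Because the ceiling (22) lies below the market-clearing price, it is binding.
At p = 22: qd = 186 - 2·22 = 142 and qs = 4·22 - 72 = 16.
Shortage = qd - qs = 142 - 16 = 126.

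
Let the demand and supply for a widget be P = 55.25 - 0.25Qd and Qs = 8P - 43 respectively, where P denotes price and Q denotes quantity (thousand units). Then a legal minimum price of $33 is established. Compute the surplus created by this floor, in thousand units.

Rearranging demand gives Qd = 221 - 4P. Without the control the market clears where 221 - 4P = 8P - 43, i.e. P* = 22 and Q* = 133.
Because the floor (33) lies above the market-clearing price, it is binding.
At P = 33: Qd = 221 - 4·33 = 89 and Qs = 8·33 - 43 = 221.
Surplus = Qs - Qd = 221 - 89 = 132.

132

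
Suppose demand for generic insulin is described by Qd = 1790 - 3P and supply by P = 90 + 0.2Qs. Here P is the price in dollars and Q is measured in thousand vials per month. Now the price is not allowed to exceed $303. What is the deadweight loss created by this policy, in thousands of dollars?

Rearranging supply gives Qs = 5P - 450. Without the control the market clears where 1790 - 3P = 5P - 450, i.e. P* = 280 and Q* = 950.
The ceiling of 303 is above the equilibrium price 280, so it is not binding; the market clears at P* = 280, Q* = 950.
Since the control does not bind, no trades are prevented and deadweight loss is zero.

0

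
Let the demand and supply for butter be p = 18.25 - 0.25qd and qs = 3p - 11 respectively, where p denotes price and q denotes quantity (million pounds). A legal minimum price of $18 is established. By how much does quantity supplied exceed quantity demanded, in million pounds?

42

Rearranging demand gives qd = 73 - 4p. Setting quantity demanded equal to quantity supplied, 73 - 4p = 3p - 11, gives p* = 12 and q* = 25.
Since 18 > 12, the floor is binding.
At p = 18: qd = 73 - 4·18 = 1 and qs = 3·18 - 11 = 43.
Surplus = qs - qd = 43 - 1 = 42.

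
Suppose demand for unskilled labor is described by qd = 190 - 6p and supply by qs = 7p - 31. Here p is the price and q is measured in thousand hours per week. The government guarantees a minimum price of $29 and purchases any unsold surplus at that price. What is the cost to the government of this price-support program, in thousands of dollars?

4524

Equilibrium: 190 - 6p = 7p - 31, so 221 = 13p and p* = 17, q* = 88.
Since 29 > 17, the floor is binding.
At p = 29: qd = 190 - 6·29 = 16 and qs = 7·29 - 31 = 172.
Surplus = qs - qd = 156.
Government expenditure = surplus × support price = 156 × 29 = 4524.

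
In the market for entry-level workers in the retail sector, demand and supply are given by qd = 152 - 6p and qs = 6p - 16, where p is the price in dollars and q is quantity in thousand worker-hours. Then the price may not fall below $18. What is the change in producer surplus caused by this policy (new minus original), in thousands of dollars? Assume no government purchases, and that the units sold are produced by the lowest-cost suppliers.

128

Setting quantity demanded equal to quantity supplied, 152 - 6p = 6p - 16, gives p* = 14 and q* = 68.
Since 18 > 14, the floor is binding.
At p = 18: qd = 152 - 6·18 = 44 and qs = 6·18 - 16 = 92.
Producer surplus without the control is ½ · (14 - 8/3) · 68 = 1156/3.
With the floor, 44 units are sold at 18. The supply price at q = 44 is 10, so PS = ½ · [(18 - 8/3) + (18 - 10)] · 44 = 1540/3.
Change in producer surplus = 1540/3 - 1156/3 = 128.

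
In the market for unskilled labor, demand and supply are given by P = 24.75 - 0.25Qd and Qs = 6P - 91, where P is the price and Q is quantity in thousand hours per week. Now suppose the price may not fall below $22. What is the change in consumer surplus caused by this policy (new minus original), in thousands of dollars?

Rearranging demand gives Qd = 99 - 4P. In a free market, 99 - 4P = 6P - 91 gives the equilibrium P* = 19, Q* = 23.
Since 22 > 19, the floor is binding.
At P = 22: Qd = 99 - 4·22 = 11 and Qs = 6·22 - 91 = 41.
Consumer surplus without the control is ½ · (24.75 - 19) · 23 = 66.125.
With the floor, consumers buy 11 units at 22, so CS = ½ · (24.75 - 22) · 11 = 15.125.
Change in consumer surplus = 15.125 - 66.125 = -51.

-51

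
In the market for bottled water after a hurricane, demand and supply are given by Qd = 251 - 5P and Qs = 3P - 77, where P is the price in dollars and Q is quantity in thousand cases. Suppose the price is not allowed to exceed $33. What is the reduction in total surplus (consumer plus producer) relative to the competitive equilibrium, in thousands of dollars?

153.6

Without the control the market clears where 251 - 5P = 3P - 77, i.e. P* = 41 and Q* = 46.
Because the ceiling (33) lies below the market-clearing price, it is binding.
At P = 33: Qd = 251 - 5·33 = 86 and Qs = 3·33 - 77 = 22.
Quantity traded falls to 22. At Q = 22 the demand price is (251 - 22)/5 = 45.8 and the supply price is (77 + 22)/3 = 33.
Deadweight loss = ½ · (45.8 - 33) · (46 - 22) = ½ · 12.8 · 24 = 153.6.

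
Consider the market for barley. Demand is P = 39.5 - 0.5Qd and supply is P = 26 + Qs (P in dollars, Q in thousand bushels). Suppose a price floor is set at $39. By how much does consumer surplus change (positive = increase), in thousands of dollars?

-20

Rearranging demand gives Qd = 79 - 2P; rearranging supply gives Qs = P - 26. In a free market, 79 - 2P = P - 26 gives the equilibrium P* = 35, Q* = 9.
Since 39 > 35, the floor is binding.
At P = 39: Qd = 79 - 2·39 = 1 and Qs = 39 - 26 = 13.
Consumer surplus without the control is ½ · (39.5 - 35) · 9 = 20.25.
With the floor, consumers buy 1 units at 39, so CS = ½ · (39.5 - 39) · 1 = 0.25.
Change in consumer surplus = 0.25 - 20.25 = -20.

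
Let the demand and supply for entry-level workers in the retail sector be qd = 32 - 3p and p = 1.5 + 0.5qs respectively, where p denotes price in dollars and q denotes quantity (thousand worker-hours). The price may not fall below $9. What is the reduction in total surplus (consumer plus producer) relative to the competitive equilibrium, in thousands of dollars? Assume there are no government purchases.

15

Rearranging supply gives qs = 2p - 3. In a free market, 32 - 3p = 2p - 3 gives the equilibrium p* = 7, q* = 11.
Since 9 > 7, the floor is binding.
At p = 9: qd = 32 - 3·9 = 5 and qs = 2·9 - 3 = 15.
Quantity traded falls to 5. At q = 5 the demand price is (32 - 5)/3 = 9 and the supply price is (3 + 5)/2 = 4.
Deadweight loss = ½ · (9 - 4) · (11 - 5) = ½ · 5 · 6 = 15.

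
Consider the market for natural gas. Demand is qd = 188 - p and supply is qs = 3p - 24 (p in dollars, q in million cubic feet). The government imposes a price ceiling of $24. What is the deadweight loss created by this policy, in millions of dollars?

In a free market, 188 - p = 3p - 24 gives the equilibrium p* = 53, q* = 135.
Because the ceiling (24) lies below the market-clearing price, it is binding.
At p = 24: qd = 188 - 24 = 164 and qs = 3·24 - 24 = 48.
Quantity traded falls to 48. At q = 48 the demand price is 188 - 48 = 140 and the supply price is (24 + 48)/3 = 24.
Deadweight loss = ½ · (140 - 24) · (135 - 48) = ½ · 116 · 87 = 5046.

5046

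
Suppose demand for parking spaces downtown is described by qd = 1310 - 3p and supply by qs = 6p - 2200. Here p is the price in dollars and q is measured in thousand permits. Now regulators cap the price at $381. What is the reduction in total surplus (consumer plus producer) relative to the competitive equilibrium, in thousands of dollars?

729

In a free market, 1310 - 3p = 6p - 2200 gives the equilibrium p* = 390, q* = 140.
Since 381 < 390, the ceiling is binding.
At p = 381: qd = 1310 - 3·381 = 167 and qs = 6·381 - 2200 = 86.
Quantity traded falls to 86. At q = 86 the demand price is (1310 - 86)/3 = 408 and the supply price is (2200 + 86)/6 = 381.
Deadweight loss = ½ · (408 - 381) · (140 - 86) = ½ · 27 · 54 = 729.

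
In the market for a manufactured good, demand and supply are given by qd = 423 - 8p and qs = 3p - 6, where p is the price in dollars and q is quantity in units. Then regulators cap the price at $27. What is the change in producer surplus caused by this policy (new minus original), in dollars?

In a free market, 423 - 8p = 3p - 6 gives the equilibrium p* = 39, q* = 111.
The ceiling of 27 is below the equilibrium price 39, so it binds.
At p = 27: qd = 423 - 8·27 = 207 and qs = 3·27 - 6 = 75.
Producer surplus without the control is ½ · (39 - 2) · 111 = 2053.5.
With the ceiling, producers sell 75 units at 27, so PS = ½ · (27 - 2) · 75 = 937.5.
Change in producer surplus = 937.5 - 2053.5 = -1116.

-1116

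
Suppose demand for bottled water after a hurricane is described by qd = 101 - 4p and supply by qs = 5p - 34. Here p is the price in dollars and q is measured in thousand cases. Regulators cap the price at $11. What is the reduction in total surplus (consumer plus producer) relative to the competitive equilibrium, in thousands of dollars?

90

Equilibrium: 101 - 4p = 5p - 34, so 135 = 9p and p* = 15, q* = 41.
The ceiling of 11 is below the equilibrium price 15, so it binds.
At p = 11: qd = 101 - 4·11 = 57 and qs = 5·11 - 34 = 21.
Quantity traded falls to 21. At q = 21 the demand price is (101 - 21)/4 = 20 and the supply price is (34 + 21)/5 = 11.
Deadweight loss = ½ · (20 - 11) · (41 - 21) = ½ · 9 · 20 = 90.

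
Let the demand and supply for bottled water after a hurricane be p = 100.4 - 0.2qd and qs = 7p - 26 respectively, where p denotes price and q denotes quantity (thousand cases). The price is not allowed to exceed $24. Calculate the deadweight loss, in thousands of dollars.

Rearranging demand gives qd = 502 - 5p. Without the control the market clears where 502 - 5p = 7p - 26, i.e. p* = 44 and q* = 282.
The ceiling of 24 is below the equilibrium price 44, so it binds.
At p = 24: qd = 502 - 5·24 = 382 and qs = 7·24 - 26 = 142.
Quantity traded falls to 142. At q = 142 the demand price is (502 - 142)/5 = 72 and the supply price is (26 + 142)/7 = 24.
Deadweight loss = ½ · (72 - 24) · (282 - 142) = ½ · 48 · 140 = 3360.

3360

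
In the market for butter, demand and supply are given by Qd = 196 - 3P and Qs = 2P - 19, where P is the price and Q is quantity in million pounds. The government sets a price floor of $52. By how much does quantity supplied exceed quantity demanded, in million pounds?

Equilibrium: 196 - 3P = 2P - 19, so 215 = 5P and P* = 43, Q* = 67.
Because the floor (52) lies above the market-clearing price, it is binding.
At P = 52: Qd = 196 - 3·52 = 40 and Qs = 2·52 - 19 = 85.
Surplus = Qs - Qd = 85 - 40 = 45.

45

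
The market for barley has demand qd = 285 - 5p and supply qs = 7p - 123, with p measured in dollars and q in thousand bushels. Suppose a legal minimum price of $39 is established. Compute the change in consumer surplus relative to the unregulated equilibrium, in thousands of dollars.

Without the control the market clears where 285 - 5p = 7p - 123, i.e. p* = 34 and q* = 115.
Because the floor (39) lies above the market-clearing price, it is binding.
At p = 39: qd = 285 - 5·39 = 90 and qs = 7·39 - 123 = 150.
Consumer surplus without the control is ½ · (57 - 34) · 115 = 1322.5.
With the floor, consumers buy 90 units at 39, so CS = ½ · (57 - 39) · 90 = 810.
Change in consumer surplus = 810 - 1322.5 = -512.5.

-512.5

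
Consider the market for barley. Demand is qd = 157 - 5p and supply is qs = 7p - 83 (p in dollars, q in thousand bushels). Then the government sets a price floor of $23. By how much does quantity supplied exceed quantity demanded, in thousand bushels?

Setting quantity demanded equal to quantity supplied, 157 - 5p = 7p - 83, gives p* = 20 and q* = 57.
The floor of 23 is above the equilibrium price 20, so it binds.
At p = 23: qd = 157 - 5·23 = 42 and qs = 7·23 - 83 = 78.
Surplus = qs - qd = 78 - 42 = 36.

36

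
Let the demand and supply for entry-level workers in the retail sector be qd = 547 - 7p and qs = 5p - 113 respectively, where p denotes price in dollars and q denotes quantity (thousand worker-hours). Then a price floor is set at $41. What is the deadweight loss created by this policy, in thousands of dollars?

0

Equilibrium: 547 - 7p = 5p - 113, so 660 = 12p and p* = 55, q* = 162.
The floor of 41 is below the equilibrium price 55, so it is not binding; the market clears at p* = 55, q* = 162.
Since the control does not bind, no trades are prevented and deadweight loss is zero.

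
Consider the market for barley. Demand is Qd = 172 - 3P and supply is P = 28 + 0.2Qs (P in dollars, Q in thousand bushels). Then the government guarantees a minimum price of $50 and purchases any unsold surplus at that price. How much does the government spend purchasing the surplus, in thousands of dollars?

Rearranging supply gives Qs = 5P - 140. Equilibrium: 172 - 3P = 5P - 140, so 312 = 8P and P* = 39, Q* = 55.
The floor of 50 is above the equilibrium price 39, so it binds.
At P = 50: Qd = 172 - 3·50 = 22 and Qs = 5·50 - 140 = 110.
Surplus = Qs - Qd = 88.
Government expenditure = surplus × support price = 88 × 50 = 4400.

4400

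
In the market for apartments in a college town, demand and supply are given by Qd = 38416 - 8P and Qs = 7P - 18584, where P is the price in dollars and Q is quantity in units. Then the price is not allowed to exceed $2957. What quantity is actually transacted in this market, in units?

2115

Setting quantity demanded equal to quantity supplied, 38416 - 8P = 7P - 18584, gives P* = 3800 and Q* = 8016.
The ceiling of 2957 is below the equilibrium price 3800, so it binds.
At P = 2957: Qd = 38416 - 8·2957 = 14760 and Qs = 7·2957 - 18584 = 2115.
The quantity actually transacted is the short side, supply: 2115.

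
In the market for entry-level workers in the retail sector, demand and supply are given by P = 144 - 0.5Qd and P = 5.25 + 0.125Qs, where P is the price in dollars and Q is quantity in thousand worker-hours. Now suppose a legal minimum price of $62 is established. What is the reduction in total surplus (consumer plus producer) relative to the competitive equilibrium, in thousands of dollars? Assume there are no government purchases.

1051.25

Rearranging demand gives Qd = 288 - 2P; rearranging supply gives Qs = 8P - 42. In a free market, 288 - 2P = 8P - 42 gives the equilibrium P* = 33, Q* = 222.
Because the floor (62) lies above the market-clearing price, it is binding.
At P = 62: Qd = 288 - 2·62 = 164 and Qs = 8·62 - 42 = 454.
Quantity traded falls to 164. At Q = 164 the demand price is (288 - 164)/2 = 62 and the supply price is (42 + 164)/8 = 25.75.
Deadweight loss = ½ · (62 - 25.75) · (222 - 164) = ½ · 36.25 · 58 = 1051.25.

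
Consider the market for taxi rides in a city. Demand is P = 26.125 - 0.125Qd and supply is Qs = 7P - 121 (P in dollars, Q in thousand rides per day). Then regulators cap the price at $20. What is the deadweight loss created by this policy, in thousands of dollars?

26.25

Rearranging demand gives Qd = 209 - 8P. Setting quantity demanded equal to quantity supplied, 209 - 8P = 7P - 121, gives P* = 22 and Q* = 33.
Because the ceiling (20) lies below the market-clearing price, it is binding.
At P = 20: Qd = 209 - 8·20 = 49 and Qs = 7·20 - 121 = 19.
Quantity traded falls to 19. At Q = 19 the demand price is (209 - 19)/8 = 23.75 and the supply price is (121 + 19)/7 = 20.
Deadweight loss = ½ · (23.75 - 20) · (33 - 19) = ½ · 3.75 · 14 = 26.25.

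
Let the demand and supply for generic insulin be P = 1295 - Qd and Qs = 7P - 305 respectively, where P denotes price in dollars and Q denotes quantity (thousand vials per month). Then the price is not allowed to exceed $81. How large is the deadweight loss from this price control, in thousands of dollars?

Rearranging demand gives Qd = 1295 - P. Setting quantity demanded equal to quantity supplied, 1295 - P = 7P - 305, gives P* = 200 and Q* = 1095.
Because the ceiling (81) lies below the market-clearing price, it is binding.
At P = 81: Qd = 1295 - 81 = 1214 and Qs = 7·81 - 305 = 262.
Quantity traded falls to 262. At Q = 262 the demand price is 1295 - 262 = 1033 and the supply price is (305 + 262)/7 = 81.
Deadweight loss = ½ · (1033 - 81) · (1095 - 262) = ½ · 952 · 833 = 396508.

396508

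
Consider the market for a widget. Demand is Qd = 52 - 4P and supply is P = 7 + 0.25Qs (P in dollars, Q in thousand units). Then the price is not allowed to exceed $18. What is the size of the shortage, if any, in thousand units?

0

Rearranging supply gives Qs = 4P - 28. Without the control the market clears where 52 - 4P = 4P - 28, i.e. P* = 10 and Q* = 12.
The ceiling of 18 is above the equilibrium price 10, so it is not binding; the market clears at P* = 10, Q* = 12.
Since the control does not bind, there is no shortage.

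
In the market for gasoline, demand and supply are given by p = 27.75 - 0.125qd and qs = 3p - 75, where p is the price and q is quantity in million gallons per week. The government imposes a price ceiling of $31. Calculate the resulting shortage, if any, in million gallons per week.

0

Rearranging demand gives qd = 222 - 8p. In a free market, 222 - 8p = 3p - 75 gives the equilibrium p* = 27, q* = 6.
Since 31 is above p* = 27, the ceiling does not bind and the free-market outcome prevails.
Since the control does not bind, there is no shortage.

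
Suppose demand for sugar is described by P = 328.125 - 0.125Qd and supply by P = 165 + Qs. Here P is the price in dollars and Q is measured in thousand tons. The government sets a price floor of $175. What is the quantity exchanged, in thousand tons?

Rearranging demand gives Qd = 2625 - 8P; rearranging supply gives Qs = P - 165. In a free market, 2625 - 8P = P - 165 gives the equilibrium P* = 310, Q* = 145.
Since 175 is below P* = 310, the floor does not bind and the free-market outcome prevails.

145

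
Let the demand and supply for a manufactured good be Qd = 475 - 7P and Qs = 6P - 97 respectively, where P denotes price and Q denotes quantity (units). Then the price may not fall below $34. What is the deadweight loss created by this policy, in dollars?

Setting quantity demanded equal to quantity supplied, 475 - 7P = 6P - 97, gives P* = 44 and Q* = 167.
Since 34 is below P* = 44, the floor does not bind and the free-market outcome prevails.
Since the control does not bind, no trades are prevented and deadweight loss is zero.

0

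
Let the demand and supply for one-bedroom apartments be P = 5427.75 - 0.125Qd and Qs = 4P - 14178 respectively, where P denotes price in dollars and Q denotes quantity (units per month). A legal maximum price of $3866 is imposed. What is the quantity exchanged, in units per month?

1286

Rearranging demand gives Qd = 43422 - 8P. Setting quantity demanded equal to quantity supplied, 43422 - 8P = 4P - 14178, gives P* = 4800 and Q* = 5022.
Because the ceiling (3866) lies below the market-clearing price, it is binding.
At P = 3866: Qd = 43422 - 8·3866 = 12494 and Qs = 4·3866 - 14178 = 1286.
The quantity actually transacted is the short side, supply: 1286.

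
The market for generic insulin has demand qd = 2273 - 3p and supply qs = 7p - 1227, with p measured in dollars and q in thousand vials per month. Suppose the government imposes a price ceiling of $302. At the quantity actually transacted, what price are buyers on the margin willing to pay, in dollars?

462

In a free market, 2273 - 3p = 7p - 1227 gives the equilibrium p* = 350, q* = 1223.
The ceiling of 302 is below the equilibrium price 350, so it binds.
At p = 302: qd = 2273 - 3·302 = 1367 and qs = 7·302 - 1227 = 887.
Only 887 units reach the market. On the demand curve, the marginal buyer's willingness to pay at q = 887 is (2273 - 887)/3 = 462.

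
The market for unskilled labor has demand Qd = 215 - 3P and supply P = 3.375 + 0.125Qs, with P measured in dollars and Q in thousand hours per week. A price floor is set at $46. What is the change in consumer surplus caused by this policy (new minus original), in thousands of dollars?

Rearranging supply gives Qs = 8P - 27. Setting quantity demanded equal to quantity supplied, 215 - 3P = 8P - 27, gives P* = 22 and Q* = 149.
Because the floor (46) lies above the market-clearing price, it is binding.
At P = 46: Qd = 215 - 3·46 = 77 and Qs = 8·46 - 27 = 341.
Consumer surplus without the control is ½ · (215/3 - 22) · 149 = 22201/6.
With the floor, consumers buy 77 units at 46, so CS = ½ · (215/3 - 46) · 77 = 5929/6.
Change in consumer surplus = 5929/6 - 22201/6 = -2712.

-2712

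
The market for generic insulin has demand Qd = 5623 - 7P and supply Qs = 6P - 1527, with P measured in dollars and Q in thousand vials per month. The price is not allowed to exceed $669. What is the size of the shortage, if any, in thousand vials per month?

0

Setting quantity demanded equal to quantity supplied, 5623 - 7P = 6P - 1527, gives P* = 550 and Q* = 1773.
Since 669 is above P* = 550, the ceiling does not bind and the free-market outcome prevails.
Since the control does not bind, there is no shortage.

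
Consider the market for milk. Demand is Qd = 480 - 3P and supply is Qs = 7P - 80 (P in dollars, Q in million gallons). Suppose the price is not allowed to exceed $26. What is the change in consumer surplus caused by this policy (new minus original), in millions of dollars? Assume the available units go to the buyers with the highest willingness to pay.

Setting quantity demanded equal to quantity supplied, 480 - 3P = 7P - 80, gives P* = 56 and Q* = 312.
Because the ceiling (26) lies below the market-clearing price, it is binding.
At P = 26: Qd = 480 - 3·26 = 402 and Qs = 7·26 - 80 = 102.
Consumer surplus without the control is ½ · (160 - 56) · 312 = 16224.
With the ceiling, 102 units are sold at 26 (assume they go to the highest-value buyers). The demand price at Q = 102 is 126, so CS = ½ · [(160 - 26) + (126 - 26)] · 102 = 11934.
Change in consumer surplus = 11934 - 16224 = -4290.

-4290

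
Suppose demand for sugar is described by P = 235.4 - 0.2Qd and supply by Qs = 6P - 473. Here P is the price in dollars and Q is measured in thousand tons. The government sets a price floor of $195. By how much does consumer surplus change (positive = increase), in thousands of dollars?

Rearranging demand gives Qd = 1177 - 5P. In a free market, 1177 - 5P = 6P - 473 gives the equilibrium P* = 150, Q* = 427.
Since 195 > 150, the floor is binding.
At P = 195: Qd = 1177 - 5·195 = 202 and Qs = 6·195 - 473 = 697.
Consumer surplus without the control is ½ · (235.4 - 150) · 427 = 18232.9.
With the floor, consumers buy 202 units at 195, so CS = ½ · (235.4 - 195) · 202 = 4080.4.
Change in consumer surplus = 4080.4 - 18232.9 = -14152.5.

-14152.5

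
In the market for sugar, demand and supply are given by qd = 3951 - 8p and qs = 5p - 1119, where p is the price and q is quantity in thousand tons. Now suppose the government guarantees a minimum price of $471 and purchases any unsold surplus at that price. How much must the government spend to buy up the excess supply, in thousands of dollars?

Setting quantity demanded equal to quantity supplied, 3951 - 8p = 5p - 1119, gives p* = 390 and q* = 831.
Because the floor (471) lies above the market-clearing price, it is binding.
At p = 471: qd = 3951 - 8·471 = 183 and qs = 5·471 - 1119 = 1236.
Surplus = qs - qd = 1053.
Government expenditure = surplus × support price = 1053 × 471 = 495963.

495963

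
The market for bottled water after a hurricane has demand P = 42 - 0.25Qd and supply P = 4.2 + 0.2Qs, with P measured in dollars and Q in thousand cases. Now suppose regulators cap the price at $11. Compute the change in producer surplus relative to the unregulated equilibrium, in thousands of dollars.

Rearranging demand gives Qd = 168 - 4P; rearranging supply gives Qs = 5P - 21. Setting quantity demanded equal to quantity supplied, 168 - 4P = 5P - 21, gives P* = 21 and Q* = 84.
Since 11 < 21, the ceiling is binding.
At P = 11: Qd = 168 - 4·11 = 124 and Qs = 5·11 - 21 = 34.
Producer surplus without the control is ½ · (21 - 4.2) · 84 = 705.6.
With the ceiling, producers sell 34 units at 11, so PS = ½ · (11 - 4.2) · 34 = 115.6.
Change in producer surplus = 115.6 - 705.6 = -590.

-590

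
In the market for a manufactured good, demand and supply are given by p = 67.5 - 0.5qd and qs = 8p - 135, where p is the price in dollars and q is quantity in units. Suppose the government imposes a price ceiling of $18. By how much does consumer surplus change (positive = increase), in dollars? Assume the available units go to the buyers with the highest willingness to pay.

Rearranging demand gives qd = 135 - 2p. In a free market, 135 - 2p = 8p - 135 gives the equilibrium p* = 27, q* = 81.
Because the ceiling (18) lies below the market-clearing price, it is binding.
At p = 18: qd = 135 - 2·18 = 99 and qs = 8·18 - 135 = 9.
Consumer surplus without the control is ½ · (67.5 - 27) · 81 = 1640.25.
With the ceiling, 9 units are sold at 18 (assume they go to the highest-value buyers). The demand price at q = 9 is 63, so CS = ½ · [(67.5 - 18) + (63 - 18)] · 9 = 425.25.
Change in consumer surplus = 425.25 - 1640.25 = -1215.

-1215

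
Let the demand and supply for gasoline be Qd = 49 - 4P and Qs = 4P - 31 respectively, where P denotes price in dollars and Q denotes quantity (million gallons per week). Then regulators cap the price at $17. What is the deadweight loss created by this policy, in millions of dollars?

0

Without the control the market clears where 49 - 4P = 4P - 31, i.e. P* = 10 and Q* = 9.
The ceiling of 17 is above the equilibrium price 10, so it is not binding; the market clears at P* = 10, Q* = 9.
Since the control does not bind, no trades are prevented and deadweight loss is zero.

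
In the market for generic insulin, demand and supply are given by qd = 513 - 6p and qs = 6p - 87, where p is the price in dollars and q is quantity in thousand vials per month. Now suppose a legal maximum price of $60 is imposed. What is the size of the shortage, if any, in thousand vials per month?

Without the control the market clears where 513 - 6p = 6p - 87, i.e. p* = 50 and q* = 213.
Since 60 is above p* = 50, the ceiling does not bind and the free-market outcome prevails.
Since the control does not bind, there is no shortage.

0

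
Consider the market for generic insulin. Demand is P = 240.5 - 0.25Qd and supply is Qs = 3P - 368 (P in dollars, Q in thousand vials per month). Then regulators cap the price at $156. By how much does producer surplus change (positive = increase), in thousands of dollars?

-5134

Rearranging demand gives Qd = 962 - 4P. Setting quantity demanded equal to quantity supplied, 962 - 4P = 3P - 368, gives P* = 190 and Q* = 202.
The ceiling of 156 is below the equilibrium price 190, so it binds.
At P = 156: Qd = 962 - 4·156 = 338 and Qs = 3·156 - 368 = 100.
Producer surplus without the control is ½ · (190 - 368/3) · 202 = 20402/3.
With the ceiling, producers sell 100 units at 156, so PS = ½ · (156 - 368/3) · 100 = 5000/3.
Change in producer surplus = 5000/3 - 20402/3 = -5134.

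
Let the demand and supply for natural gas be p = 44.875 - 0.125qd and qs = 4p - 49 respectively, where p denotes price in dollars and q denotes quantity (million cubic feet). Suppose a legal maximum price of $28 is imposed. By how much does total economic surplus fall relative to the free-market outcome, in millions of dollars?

Rearranging demand gives qd = 359 - 8p. Equilibrium: 359 - 8p = 4p - 49, so 408 = 12p and p* = 34, q* = 87.
Because the ceiling (28) lies below the market-clearing price, it is binding.
At p = 28: qd = 359 - 8·28 = 135 and qs = 4·28 - 49 = 63.
Quantity traded falls to 63. At q = 63 the demand price is (359 - 63)/8 = 37 and the supply price is (49 + 63)/4 = 28.
Deadweight loss = ½ · (37 - 28) · (87 - 63) = ½ · 9 · 24 = 108.

108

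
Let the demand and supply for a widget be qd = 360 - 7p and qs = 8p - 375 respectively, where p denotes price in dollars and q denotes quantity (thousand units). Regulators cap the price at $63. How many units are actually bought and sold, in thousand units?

17

In a free market, 360 - 7p = 8p - 375 gives the equilibrium p* = 49, q* = 17.
Since 63 is above p* = 49, the ceiling does not bind and the free-market outcome prevails.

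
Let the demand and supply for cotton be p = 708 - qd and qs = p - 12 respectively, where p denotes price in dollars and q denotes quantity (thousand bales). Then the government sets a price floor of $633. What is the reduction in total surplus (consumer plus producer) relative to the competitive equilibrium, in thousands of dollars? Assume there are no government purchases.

74529

Rearranging demand gives qd = 708 - p. Setting quantity demanded equal to quantity supplied, 708 - p = p - 12, gives p* = 360 and q* = 348.
The floor of 633 is above the equilibrium price 360, so it binds.
At p = 633: qd = 708 - 633 = 75 and qs = 633 - 12 = 621.
Quantity traded falls to 75. At q = 75 the demand price is 708 - 75 = 633 and the supply price is 12 + 75 = 87.
Deadweight loss = ½ · (633 - 87) · (348 - 75) = ½ · 546 · 273 = 74529.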